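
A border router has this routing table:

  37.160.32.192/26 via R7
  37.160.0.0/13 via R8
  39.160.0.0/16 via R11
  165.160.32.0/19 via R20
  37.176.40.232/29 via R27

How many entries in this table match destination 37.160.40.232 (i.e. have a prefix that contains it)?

1

Prefixes containing 37.160.40.232:
  37.160.0.0/13 (37.160.0.0 - 37.167.255.255)
Total matching entries: 1.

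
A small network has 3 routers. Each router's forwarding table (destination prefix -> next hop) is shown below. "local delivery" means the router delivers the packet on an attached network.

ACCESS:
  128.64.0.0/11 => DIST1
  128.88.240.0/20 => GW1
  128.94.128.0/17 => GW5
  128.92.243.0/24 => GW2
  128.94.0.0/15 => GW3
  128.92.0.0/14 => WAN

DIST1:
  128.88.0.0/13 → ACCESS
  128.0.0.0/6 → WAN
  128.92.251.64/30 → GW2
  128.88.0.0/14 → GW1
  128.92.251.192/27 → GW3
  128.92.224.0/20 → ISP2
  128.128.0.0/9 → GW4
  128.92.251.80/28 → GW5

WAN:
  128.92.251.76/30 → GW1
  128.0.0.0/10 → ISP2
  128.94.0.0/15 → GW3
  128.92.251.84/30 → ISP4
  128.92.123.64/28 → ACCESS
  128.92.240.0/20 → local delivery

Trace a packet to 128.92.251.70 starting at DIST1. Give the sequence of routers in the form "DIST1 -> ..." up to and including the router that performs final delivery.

DIST1 -> ACCESS -> WAN

At DIST1: longest match for 128.92.251.70 is 128.88.0.0/13 -> ACCESS
At ACCESS: longest match for 128.92.251.70 is 128.92.0.0/14 -> WAN
At WAN: longest match for 128.92.251.70 is 128.92.240.0/20 -> local delivery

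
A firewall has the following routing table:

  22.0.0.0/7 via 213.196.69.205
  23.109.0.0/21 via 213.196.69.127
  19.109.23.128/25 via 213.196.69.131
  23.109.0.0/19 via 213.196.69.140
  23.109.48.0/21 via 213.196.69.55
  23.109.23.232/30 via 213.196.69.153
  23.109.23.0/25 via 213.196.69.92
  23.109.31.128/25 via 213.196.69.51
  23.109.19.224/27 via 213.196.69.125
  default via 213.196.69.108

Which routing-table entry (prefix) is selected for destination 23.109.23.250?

23.109.0.0/19

Entries matching 23.109.23.250:
  0.0.0.0/0 (default, matches everything)
  22.0.0.0/7 (22.0.0.0 - 23.255.255.255)
  23.109.0.0/19 (23.109.0.0 - 23.109.31.255)
Most specific is 23.109.0.0/19.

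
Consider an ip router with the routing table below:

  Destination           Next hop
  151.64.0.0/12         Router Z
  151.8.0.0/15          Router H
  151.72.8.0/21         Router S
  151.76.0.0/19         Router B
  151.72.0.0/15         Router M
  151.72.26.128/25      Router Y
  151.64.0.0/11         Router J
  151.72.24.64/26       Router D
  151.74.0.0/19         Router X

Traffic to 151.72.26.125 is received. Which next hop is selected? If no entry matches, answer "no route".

Router M

Routes whose prefix contains 151.72.26.125:
  151.64.0.0/11 (151.64.0.0 - 151.95.255.255) -> Router J
  151.64.0.0/12 (151.64.0.0 - 151.79.255.255) -> Router Z
  151.72.0.0/15 (151.72.0.0 - 151.73.255.255) -> Router M
More-specific entries that do NOT match:
  151.72.24.64/26 (151.72.24.64 - 151.72.24.127) does not contain 151.72.26.125
  151.72.26.128/25 (151.72.26.128 - 151.72.26.255) does not contain 151.72.26.125
  151.72.8.0/21 (151.72.8.0 - 151.72.15.255) does not contain 151.72.26.125
  151.76.0.0/19 (151.76.0.0 - 151.76.31.255) does not contain 151.72.26.125
  151.74.0.0/19 (151.74.0.0 - 151.74.31.255) does not contain 151.72.26.125
Longest matching prefix is /15 -> next hop Router M.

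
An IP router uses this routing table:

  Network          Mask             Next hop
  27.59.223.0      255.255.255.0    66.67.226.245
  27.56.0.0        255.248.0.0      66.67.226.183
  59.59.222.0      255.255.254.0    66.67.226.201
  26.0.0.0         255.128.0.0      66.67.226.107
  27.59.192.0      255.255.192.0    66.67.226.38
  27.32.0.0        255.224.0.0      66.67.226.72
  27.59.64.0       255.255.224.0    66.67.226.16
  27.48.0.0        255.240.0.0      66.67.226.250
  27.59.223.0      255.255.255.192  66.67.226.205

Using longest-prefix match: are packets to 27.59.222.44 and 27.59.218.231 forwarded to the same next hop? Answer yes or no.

yes

27.59.222.44: longest match 27.59.192.0/18 -> 66.67.226.38
27.59.218.231: longest match 27.59.192.0/18 -> 66.67.226.38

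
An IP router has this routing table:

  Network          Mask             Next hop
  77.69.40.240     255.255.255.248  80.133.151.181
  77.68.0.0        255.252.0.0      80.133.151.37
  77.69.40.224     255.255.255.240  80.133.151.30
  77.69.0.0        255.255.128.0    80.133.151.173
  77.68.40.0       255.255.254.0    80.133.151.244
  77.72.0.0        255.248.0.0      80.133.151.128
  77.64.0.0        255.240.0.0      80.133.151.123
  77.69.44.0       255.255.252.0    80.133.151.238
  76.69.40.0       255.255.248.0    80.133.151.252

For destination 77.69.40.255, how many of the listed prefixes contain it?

Prefixes containing 77.69.40.255:
  77.64.0.0/12 (77.64.0.0 - 77.79.255.255)
  77.68.0.0/14 (77.68.0.0 - 77.71.255.255)
  77.69.0.0/17 (77.69.0.0 - 77.69.127.255)
Total matching entries: 3.

3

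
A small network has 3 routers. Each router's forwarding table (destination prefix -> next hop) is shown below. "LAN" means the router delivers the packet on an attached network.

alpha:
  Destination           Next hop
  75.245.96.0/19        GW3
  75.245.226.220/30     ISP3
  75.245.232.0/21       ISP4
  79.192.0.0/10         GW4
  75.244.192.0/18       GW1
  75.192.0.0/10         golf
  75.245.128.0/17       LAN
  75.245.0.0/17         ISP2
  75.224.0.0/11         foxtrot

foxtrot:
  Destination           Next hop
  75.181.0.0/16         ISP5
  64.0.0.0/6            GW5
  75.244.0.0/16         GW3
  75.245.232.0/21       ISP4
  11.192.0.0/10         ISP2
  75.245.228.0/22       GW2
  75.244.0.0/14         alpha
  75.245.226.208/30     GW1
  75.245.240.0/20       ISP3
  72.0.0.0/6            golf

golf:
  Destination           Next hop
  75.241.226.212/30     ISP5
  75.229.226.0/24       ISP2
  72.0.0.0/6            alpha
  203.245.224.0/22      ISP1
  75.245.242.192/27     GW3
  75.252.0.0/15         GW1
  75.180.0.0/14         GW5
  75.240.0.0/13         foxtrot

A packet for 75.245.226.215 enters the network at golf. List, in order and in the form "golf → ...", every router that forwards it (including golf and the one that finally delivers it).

golf → foxtrot → alpha

At golf: longest match for 75.245.226.215 is 75.240.0.0/13 -> foxtrot
At foxtrot: longest match for 75.245.226.215 is 75.244.0.0/14 -> alpha
At alpha: longest match for 75.245.226.215 is 75.245.128.0/17 -> LAN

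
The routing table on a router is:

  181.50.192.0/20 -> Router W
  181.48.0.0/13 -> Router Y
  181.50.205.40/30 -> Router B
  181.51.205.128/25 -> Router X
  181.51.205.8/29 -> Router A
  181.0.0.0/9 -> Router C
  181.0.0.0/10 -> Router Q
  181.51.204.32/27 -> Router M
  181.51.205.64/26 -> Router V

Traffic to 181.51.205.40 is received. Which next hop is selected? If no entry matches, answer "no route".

Routes whose prefix contains 181.51.205.40:
  181.0.0.0/9 (181.0.0.0 - 181.127.255.255) -> Router C
  181.0.0.0/10 (181.0.0.0 - 181.63.255.255) -> Router Q
  181.48.0.0/13 (181.48.0.0 - 181.55.255.255) -> Router Y
More-specific entries that do NOT match:
  181.50.205.40/30 (181.50.205.40 - 181.50.205.43) does not contain 181.51.205.40
  181.51.205.8/29 (181.51.205.8 - 181.51.205.15) does not contain 181.51.205.40
  181.51.204.32/27 (181.51.204.32 - 181.51.204.63) does not contain 181.51.205.40
  181.51.205.64/26 (181.51.205.64 - 181.51.205.127) does not contain 181.51.205.40
  181.51.205.128/25 (181.51.205.128 - 181.51.205.255) does not contain 181.51.205.40
  181.50.192.0/20 (181.50.192.0 - 181.50.207.255) does not contain 181.51.205.40
Longest matching prefix is /13 -> next hop Router Y.

Router Y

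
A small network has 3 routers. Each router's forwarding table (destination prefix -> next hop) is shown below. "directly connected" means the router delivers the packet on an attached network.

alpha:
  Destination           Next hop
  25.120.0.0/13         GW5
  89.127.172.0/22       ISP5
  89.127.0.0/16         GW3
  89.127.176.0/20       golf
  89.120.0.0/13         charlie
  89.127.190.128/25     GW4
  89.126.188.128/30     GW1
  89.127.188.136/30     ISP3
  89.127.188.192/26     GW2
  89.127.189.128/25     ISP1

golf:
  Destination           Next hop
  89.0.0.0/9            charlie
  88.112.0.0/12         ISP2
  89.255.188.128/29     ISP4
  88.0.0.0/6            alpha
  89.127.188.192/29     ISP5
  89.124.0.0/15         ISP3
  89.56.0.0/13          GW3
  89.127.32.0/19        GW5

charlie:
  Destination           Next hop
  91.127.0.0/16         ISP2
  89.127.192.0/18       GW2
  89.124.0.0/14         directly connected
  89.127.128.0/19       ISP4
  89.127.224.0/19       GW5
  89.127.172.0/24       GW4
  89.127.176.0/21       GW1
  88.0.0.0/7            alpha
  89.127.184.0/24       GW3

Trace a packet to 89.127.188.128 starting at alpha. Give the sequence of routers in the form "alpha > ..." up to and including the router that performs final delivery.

alpha > golf > charlie

At alpha: longest match for 89.127.188.128 is 89.127.176.0/20 -> golf
At golf: longest match for 89.127.188.128 is 89.0.0.0/9 -> charlie
At charlie: longest match for 89.127.188.128 is 89.124.0.0/14 -> directly connected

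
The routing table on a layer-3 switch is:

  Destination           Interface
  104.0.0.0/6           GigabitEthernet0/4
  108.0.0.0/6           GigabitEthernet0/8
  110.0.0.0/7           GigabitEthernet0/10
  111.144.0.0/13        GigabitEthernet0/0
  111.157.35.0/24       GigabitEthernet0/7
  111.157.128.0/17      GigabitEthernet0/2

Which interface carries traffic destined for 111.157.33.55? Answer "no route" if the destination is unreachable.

Routes whose prefix contains 111.157.33.55:
  108.0.0.0/6 (108.0.0.0 - 111.255.255.255) -> GigabitEthernet0/8
  110.0.0.0/7 (110.0.0.0 - 111.255.255.255) -> GigabitEthernet0/10
More-specific entries that do NOT match:
  111.157.35.0/24 (111.157.35.0 - 111.157.35.255) does not contain 111.157.33.55
  111.157.128.0/17 (111.157.128.0 - 111.157.255.255) does not contain 111.157.33.55
  111.144.0.0/13 (111.144.0.0 - 111.151.255.255) does not contain 111.157.33.55
Longest matching prefix is /7 -> interface GigabitEthernet0/10.

GigabitEthernet0/10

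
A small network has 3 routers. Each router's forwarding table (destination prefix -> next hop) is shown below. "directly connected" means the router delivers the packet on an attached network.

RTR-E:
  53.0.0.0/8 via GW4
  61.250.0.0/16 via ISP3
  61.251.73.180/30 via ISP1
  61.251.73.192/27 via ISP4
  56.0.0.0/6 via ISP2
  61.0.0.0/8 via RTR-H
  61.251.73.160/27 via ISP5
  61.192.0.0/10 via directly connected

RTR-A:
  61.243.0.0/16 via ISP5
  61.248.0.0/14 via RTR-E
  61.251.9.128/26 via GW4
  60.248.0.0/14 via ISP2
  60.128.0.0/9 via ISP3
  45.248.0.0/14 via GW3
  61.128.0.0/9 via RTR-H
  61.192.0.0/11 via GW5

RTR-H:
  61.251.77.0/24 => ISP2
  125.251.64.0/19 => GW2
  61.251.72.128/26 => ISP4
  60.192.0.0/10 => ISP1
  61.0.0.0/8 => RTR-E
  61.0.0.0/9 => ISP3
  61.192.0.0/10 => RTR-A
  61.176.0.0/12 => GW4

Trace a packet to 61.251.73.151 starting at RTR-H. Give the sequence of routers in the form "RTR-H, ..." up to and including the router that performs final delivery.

RTR-H, RTR-A, RTR-E

At RTR-H: longest match for 61.251.73.151 is 61.192.0.0/10 -> RTR-A
At RTR-A: longest match for 61.251.73.151 is 61.248.0.0/14 -> RTR-E
At RTR-E: longest match for 61.251.73.151 is 61.192.0.0/10 -> directly connected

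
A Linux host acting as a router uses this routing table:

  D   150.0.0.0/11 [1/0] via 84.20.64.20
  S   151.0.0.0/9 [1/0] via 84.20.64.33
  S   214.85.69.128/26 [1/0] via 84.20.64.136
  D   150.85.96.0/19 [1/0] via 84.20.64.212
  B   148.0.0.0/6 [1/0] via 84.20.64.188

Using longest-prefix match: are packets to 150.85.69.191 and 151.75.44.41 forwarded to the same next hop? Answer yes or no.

no

150.85.69.191: longest match 148.0.0.0/6 -> 84.20.64.188
151.75.44.41: longest match 151.0.0.0/9 -> 84.20.64.33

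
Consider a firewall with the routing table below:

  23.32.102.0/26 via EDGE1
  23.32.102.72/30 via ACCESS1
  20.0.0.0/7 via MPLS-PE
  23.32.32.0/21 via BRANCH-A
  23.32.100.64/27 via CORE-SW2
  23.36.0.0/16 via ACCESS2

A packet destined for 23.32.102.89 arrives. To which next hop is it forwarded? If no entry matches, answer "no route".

No entry's prefix contains 23.32.102.89; there is no default route.

no route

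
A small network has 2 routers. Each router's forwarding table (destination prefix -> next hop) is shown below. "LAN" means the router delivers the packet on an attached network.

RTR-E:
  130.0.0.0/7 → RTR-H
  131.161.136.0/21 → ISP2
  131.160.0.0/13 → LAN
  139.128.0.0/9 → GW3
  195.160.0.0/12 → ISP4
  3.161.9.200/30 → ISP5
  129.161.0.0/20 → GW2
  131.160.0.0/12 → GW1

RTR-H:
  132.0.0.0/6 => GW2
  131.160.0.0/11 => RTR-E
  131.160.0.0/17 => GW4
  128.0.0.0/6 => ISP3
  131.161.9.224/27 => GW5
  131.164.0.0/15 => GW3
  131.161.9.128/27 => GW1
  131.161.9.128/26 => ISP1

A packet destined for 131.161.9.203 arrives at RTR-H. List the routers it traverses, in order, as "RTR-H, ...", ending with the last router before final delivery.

RTR-H, RTR-E

At RTR-H: longest match for 131.161.9.203 is 131.160.0.0/11 -> RTR-E
At RTR-E: longest match for 131.161.9.203 is 131.160.0.0/13 -> LAN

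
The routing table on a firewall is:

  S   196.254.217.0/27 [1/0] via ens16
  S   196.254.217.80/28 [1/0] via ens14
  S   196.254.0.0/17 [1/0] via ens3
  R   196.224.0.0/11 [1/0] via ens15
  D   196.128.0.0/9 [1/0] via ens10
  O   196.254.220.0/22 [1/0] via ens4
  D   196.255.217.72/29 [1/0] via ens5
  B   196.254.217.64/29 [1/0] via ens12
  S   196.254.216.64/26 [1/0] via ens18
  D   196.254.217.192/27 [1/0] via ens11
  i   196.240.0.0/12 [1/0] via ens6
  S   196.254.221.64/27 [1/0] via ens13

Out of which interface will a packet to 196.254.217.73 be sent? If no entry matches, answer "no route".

ens6

Routes whose prefix contains 196.254.217.73:
  196.128.0.0/9 (196.128.0.0 - 196.255.255.255) -> ens10
  196.224.0.0/11 (196.224.0.0 - 196.255.255.255) -> ens15
  196.240.0.0/12 (196.240.0.0 - 196.255.255.255) -> ens6
More-specific entries that do NOT match:
  196.255.217.72/29 (196.255.217.72 - 196.255.217.79) does not contain 196.254.217.73
  196.254.217.64/29 (196.254.217.64 - 196.254.217.71) does not contain 196.254.217.73
  196.254.217.80/28 (196.254.217.80 - 196.254.217.95) does not contain 196.254.217.73
  196.254.217.0/27 (196.254.217.0 - 196.254.217.31) does not contain 196.254.217.73
  196.254.217.192/27 (196.254.217.192 - 196.254.217.223) does not contain 196.254.217.73
  196.254.221.64/27 (196.254.221.64 - 196.254.221.95) does not contain 196.254.217.73
  196.254.216.64/26 (196.254.216.64 - 196.254.216.127) does not contain 196.254.217.73
  196.254.220.0/22 (196.254.220.0 - 196.254.223.255) does not contain 196.254.217.73
  196.254.0.0/17 (196.254.0.0 - 196.254.127.255) does not contain 196.254.217.73
Longest matching prefix is /12 -> interface ens6.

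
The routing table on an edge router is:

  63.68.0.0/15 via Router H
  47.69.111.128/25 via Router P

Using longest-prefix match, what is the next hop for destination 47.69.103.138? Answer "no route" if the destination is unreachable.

no route

No entry's prefix contains 47.69.103.138; there is no default route.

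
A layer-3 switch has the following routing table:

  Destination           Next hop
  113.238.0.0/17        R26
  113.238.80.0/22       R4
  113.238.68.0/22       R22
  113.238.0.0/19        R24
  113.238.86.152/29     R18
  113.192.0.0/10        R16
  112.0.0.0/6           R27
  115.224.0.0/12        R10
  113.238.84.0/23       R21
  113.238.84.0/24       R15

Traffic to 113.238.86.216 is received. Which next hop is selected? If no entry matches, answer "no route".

Routes whose prefix contains 113.238.86.216:
  112.0.0.0/6 (112.0.0.0 - 115.255.255.255) -> R27
  113.192.0.0/10 (113.192.0.0 - 113.255.255.255) -> R16
  113.238.0.0/17 (113.238.0.0 - 113.238.127.255) -> R26
More-specific entries that do NOT match:
  113.238.86.152/29 (113.238.86.152 - 113.238.86.159) does not contain 113.238.86.216
  113.238.84.0/24 (113.238.84.0 - 113.238.84.255) does not contain 113.238.86.216
  113.238.84.0/23 (113.238.84.0 - 113.238.85.255) does not contain 113.238.86.216
  113.238.80.0/22 (113.238.80.0 - 113.238.83.255) does not contain 113.238.86.216
  113.238.68.0/22 (113.238.68.0 - 113.238.71.255) does not contain 113.238.86.216
  113.238.0.0/19 (113.238.0.0 - 113.238.31.255) does not contain 113.238.86.216
Longest matching prefix is /17 -> next hop R26.

R26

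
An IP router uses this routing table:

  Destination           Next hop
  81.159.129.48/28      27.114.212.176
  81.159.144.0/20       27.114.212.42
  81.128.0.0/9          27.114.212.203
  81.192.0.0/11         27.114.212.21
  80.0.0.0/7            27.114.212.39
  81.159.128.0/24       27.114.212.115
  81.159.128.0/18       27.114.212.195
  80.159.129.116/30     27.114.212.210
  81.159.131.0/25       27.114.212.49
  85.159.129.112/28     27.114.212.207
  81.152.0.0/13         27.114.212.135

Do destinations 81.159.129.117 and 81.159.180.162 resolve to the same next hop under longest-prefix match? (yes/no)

yes

81.159.129.117: longest match 81.159.128.0/18 -> 27.114.212.195
81.159.180.162: longest match 81.159.128.0/18 -> 27.114.212.195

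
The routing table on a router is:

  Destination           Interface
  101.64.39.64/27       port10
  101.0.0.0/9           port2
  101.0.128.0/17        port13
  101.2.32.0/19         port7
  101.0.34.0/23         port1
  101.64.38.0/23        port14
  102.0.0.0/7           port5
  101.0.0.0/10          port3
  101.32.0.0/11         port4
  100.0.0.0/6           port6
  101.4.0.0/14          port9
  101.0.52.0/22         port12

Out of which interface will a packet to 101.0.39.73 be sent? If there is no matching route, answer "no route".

port3

Routes whose prefix contains 101.0.39.73:
  100.0.0.0/6 (100.0.0.0 - 103.255.255.255) -> port6
  101.0.0.0/9 (101.0.0.0 - 101.127.255.255) -> port2
  101.0.0.0/10 (101.0.0.0 - 101.63.255.255) -> port3
More-specific entries that do NOT match:
  101.64.39.64/27 (101.64.39.64 - 101.64.39.95) does not contain 101.0.39.73
  101.0.34.0/23 (101.0.34.0 - 101.0.35.255) does not contain 101.0.39.73
  101.64.38.0/23 (101.64.38.0 - 101.64.39.255) does not contain 101.0.39.73
  101.0.52.0/22 (101.0.52.0 - 101.0.55.255) does not contain 101.0.39.73
  101.2.32.0/19 (101.2.32.0 - 101.2.63.255) does not contain 101.0.39.73
  101.0.128.0/17 (101.0.128.0 - 101.0.255.255) does not contain 101.0.39.73
  101.4.0.0/14 (101.4.0.0 - 101.7.255.255) does not contain 101.0.39.73
  101.32.0.0/11 (101.32.0.0 - 101.63.255.255) does not contain 101.0.39.73
Longest matching prefix is /10 -> interface port3.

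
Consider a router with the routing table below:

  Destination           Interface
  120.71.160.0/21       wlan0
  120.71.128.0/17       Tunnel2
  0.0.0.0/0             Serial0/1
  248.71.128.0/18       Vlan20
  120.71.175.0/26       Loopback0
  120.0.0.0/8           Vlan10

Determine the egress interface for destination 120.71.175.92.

Routes whose prefix contains 120.71.175.92:
  0.0.0.0/0 (default, matches everything) -> Serial0/1
  120.0.0.0/8 (120.0.0.0 - 120.255.255.255) -> Vlan10
  120.71.128.0/17 (120.71.128.0 - 120.71.255.255) -> Tunnel2
More-specific entries that do NOT match:
  120.71.175.0/26 (120.71.175.0 - 120.71.175.63) does not contain 120.71.175.92
  120.71.160.0/21 (120.71.160.0 - 120.71.167.255) does not contain 120.71.175.92
  248.71.128.0/18 (248.71.128.0 - 248.71.191.255) does not contain 120.71.175.92
Longest matching prefix is /17 -> interface Tunnel2.

Tunnel2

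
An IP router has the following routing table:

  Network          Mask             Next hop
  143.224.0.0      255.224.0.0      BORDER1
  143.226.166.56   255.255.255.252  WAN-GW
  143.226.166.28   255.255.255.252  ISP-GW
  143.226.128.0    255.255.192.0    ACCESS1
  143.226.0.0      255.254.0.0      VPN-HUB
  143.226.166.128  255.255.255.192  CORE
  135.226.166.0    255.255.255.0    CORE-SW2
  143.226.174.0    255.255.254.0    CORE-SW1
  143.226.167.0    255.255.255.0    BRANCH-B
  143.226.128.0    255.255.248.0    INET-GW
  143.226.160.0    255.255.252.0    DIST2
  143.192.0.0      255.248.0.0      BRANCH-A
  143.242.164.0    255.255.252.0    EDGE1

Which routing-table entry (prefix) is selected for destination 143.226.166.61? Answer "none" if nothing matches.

143.226.128.0/18

Entries matching 143.226.166.61:
  143.224.0.0/11 (143.224.0.0 - 143.255.255.255)
  143.226.0.0/15 (143.226.0.0 - 143.227.255.255)
  143.226.128.0/18 (143.226.128.0 - 143.226.191.255)
Most specific is 143.226.128.0/18.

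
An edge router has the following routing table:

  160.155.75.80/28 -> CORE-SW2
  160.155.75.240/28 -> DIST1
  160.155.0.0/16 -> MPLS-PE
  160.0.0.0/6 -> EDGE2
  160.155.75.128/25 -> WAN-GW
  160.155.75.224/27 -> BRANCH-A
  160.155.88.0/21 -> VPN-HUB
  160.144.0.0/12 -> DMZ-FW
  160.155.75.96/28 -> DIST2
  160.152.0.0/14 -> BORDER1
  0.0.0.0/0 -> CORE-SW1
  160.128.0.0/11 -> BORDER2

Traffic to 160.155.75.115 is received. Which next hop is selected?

MPLS-PE

Routes whose prefix contains 160.155.75.115:
  0.0.0.0/0 (default, matches everything) -> CORE-SW1
  160.0.0.0/6 (160.0.0.0 - 163.255.255.255) -> EDGE2
  160.128.0.0/11 (160.128.0.0 - 160.159.255.255) -> BORDER2
  160.144.0.0/12 (160.144.0.0 - 160.159.255.255) -> DMZ-FW
  160.152.0.0/14 (160.152.0.0 - 160.155.255.255) -> BORDER1
  160.155.0.0/16 (160.155.0.0 - 160.155.255.255) -> MPLS-PE
More-specific entries that do NOT match:
  160.155.75.80/28 (160.155.75.80 - 160.155.75.95) does not contain 160.155.75.115
  160.155.75.240/28 (160.155.75.240 - 160.155.75.255) does not contain 160.155.75.115
  160.155.75.96/28 (160.155.75.96 - 160.155.75.111) does not contain 160.155.75.115
  160.155.75.224/27 (160.155.75.224 - 160.155.75.255) does not contain 160.155.75.115
  160.155.75.128/25 (160.155.75.128 - 160.155.75.255) does not contain 160.155.75.115
  160.155.88.0/21 (160.155.88.0 - 160.155.95.255) does not contain 160.155.75.115
Longest matching prefix is /16 -> next hop MPLS-PE.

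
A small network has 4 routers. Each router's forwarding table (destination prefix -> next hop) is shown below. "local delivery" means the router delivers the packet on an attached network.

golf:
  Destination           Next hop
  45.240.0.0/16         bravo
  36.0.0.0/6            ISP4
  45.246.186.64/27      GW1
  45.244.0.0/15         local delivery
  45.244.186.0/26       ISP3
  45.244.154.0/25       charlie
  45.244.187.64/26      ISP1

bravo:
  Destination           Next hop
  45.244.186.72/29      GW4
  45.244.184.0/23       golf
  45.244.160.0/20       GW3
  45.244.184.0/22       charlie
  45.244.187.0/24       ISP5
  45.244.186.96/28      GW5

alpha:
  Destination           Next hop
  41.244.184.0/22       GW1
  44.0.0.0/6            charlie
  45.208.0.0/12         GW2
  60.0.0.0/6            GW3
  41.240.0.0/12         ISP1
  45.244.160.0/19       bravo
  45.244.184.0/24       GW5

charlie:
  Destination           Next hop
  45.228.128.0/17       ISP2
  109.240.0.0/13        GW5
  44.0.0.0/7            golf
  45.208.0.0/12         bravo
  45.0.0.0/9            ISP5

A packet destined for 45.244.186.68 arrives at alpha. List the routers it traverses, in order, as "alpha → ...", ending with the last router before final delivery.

At alpha: longest match for 45.244.186.68 is 45.244.160.0/19 -> bravo
At bravo: longest match for 45.244.186.68 is 45.244.184.0/22 -> charlie
At charlie: longest match for 45.244.186.68 is 44.0.0.0/7 -> golf
At golf: longest match for 45.244.186.68 is 45.244.0.0/15 -> local delivery

alpha → bravo → charlie → golf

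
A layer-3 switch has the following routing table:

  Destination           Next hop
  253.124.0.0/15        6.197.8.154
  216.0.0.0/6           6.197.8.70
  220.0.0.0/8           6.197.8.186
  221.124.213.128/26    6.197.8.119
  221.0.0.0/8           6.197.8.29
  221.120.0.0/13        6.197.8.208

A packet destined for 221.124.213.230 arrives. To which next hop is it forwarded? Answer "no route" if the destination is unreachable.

Routes whose prefix contains 221.124.213.230:
  221.0.0.0/8 (221.0.0.0 - 221.255.255.255) -> 6.197.8.29
  221.120.0.0/13 (221.120.0.0 - 221.127.255.255) -> 6.197.8.208
More-specific entries that do NOT match:
  221.124.213.128/26 (221.124.213.128 - 221.124.213.191) does not contain 221.124.213.230
  253.124.0.0/15 (253.124.0.0 - 253.125.255.255) does not contain 221.124.213.230
Longest matching prefix is /13 -> next hop 6.197.8.208.

6.197.8.208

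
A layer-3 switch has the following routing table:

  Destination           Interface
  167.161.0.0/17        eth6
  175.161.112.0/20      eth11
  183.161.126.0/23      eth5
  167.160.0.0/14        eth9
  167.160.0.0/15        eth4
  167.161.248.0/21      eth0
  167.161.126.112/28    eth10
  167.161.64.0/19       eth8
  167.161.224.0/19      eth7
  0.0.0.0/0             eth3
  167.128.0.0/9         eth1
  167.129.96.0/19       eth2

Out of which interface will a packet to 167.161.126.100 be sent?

Routes whose prefix contains 167.161.126.100:
  0.0.0.0/0 (default, matches everything) -> eth3
  167.128.0.0/9 (167.128.0.0 - 167.255.255.255) -> eth1
  167.160.0.0/14 (167.160.0.0 - 167.163.255.255) -> eth9
  167.160.0.0/15 (167.160.0.0 - 167.161.255.255) -> eth4
  167.161.0.0/17 (167.161.0.0 - 167.161.127.255) -> eth6
More-specific entries that do NOT match:
  167.161.126.112/28 (167.161.126.112 - 167.161.126.127) does not contain 167.161.126.100
  183.161.126.0/23 (183.161.126.0 - 183.161.127.255) does not contain 167.161.126.100
  167.161.248.0/21 (167.161.248.0 - 167.161.255.255) does not contain 167.161.126.100
  175.161.112.0/20 (175.161.112.0 - 175.161.127.255) does not contain 167.161.126.100
  167.161.64.0/19 (167.161.64.0 - 167.161.95.255) does not contain 167.161.126.100
  167.161.224.0/19 (167.161.224.0 - 167.161.255.255) does not contain 167.161.126.100
  167.129.96.0/19 (167.129.96.0 - 167.129.127.255) does not contain 167.161.126.100
Longest matching prefix is /17 -> interface eth6.

eth6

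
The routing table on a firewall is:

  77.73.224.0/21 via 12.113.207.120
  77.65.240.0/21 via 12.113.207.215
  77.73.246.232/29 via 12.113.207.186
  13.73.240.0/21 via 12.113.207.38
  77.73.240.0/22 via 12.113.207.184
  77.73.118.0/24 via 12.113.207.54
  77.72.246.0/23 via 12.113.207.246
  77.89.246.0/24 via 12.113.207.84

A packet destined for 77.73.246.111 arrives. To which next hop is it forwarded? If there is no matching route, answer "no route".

no route

No entry's prefix contains 77.73.246.111; there is no default route.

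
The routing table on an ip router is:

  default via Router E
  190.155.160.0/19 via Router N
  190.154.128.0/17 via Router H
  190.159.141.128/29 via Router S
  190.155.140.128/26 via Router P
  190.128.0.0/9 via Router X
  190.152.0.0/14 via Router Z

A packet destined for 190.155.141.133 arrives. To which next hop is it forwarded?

Routes whose prefix contains 190.155.141.133:
  0.0.0.0/0 (default, matches everything) -> Router E
  190.128.0.0/9 (190.128.0.0 - 190.255.255.255) -> Router X
  190.152.0.0/14 (190.152.0.0 - 190.155.255.255) -> Router Z
More-specific entries that do NOT match:
  190.159.141.128/29 (190.159.141.128 - 190.159.141.135) does not contain 190.155.141.133
  190.155.140.128/26 (190.155.140.128 - 190.155.140.191) does not contain 190.155.141.133
  190.155.160.0/19 (190.155.160.0 - 190.155.191.255) does not contain 190.155.141.133
  190.154.128.0/17 (190.154.128.0 - 190.154.255.255) does not contain 190.155.141.133
Longest matching prefix is /14 -> next hop Router Z.

Router Z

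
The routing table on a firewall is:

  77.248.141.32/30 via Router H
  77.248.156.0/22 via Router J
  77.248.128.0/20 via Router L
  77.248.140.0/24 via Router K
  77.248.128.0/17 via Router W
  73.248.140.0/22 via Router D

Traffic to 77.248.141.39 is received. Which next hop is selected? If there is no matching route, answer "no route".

Routes whose prefix contains 77.248.141.39:
  77.248.128.0/17 (77.248.128.0 - 77.248.255.255) -> Router W
  77.248.128.0/20 (77.248.128.0 - 77.248.143.255) -> Router L
More-specific entries that do NOT match:
  77.248.141.32/30 (77.248.141.32 - 77.248.141.35) does not contain 77.248.141.39
  77.248.140.0/24 (77.248.140.0 - 77.248.140.255) does not contain 77.248.141.39
  77.248.156.0/22 (77.248.156.0 - 77.248.159.255) does not contain 77.248.141.39
  73.248.140.0/22 (73.248.140.0 - 73.248.143.255) does not contain 77.248.141.39
Longest matching prefix is /20 -> next hop Router L.

Router L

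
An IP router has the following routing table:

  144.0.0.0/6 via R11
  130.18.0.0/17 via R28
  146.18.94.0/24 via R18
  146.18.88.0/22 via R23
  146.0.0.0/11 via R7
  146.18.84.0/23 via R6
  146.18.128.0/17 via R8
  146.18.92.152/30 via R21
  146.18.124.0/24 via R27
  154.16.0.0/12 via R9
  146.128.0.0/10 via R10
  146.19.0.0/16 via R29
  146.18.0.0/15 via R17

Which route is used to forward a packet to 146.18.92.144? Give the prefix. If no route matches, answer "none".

Entries matching 146.18.92.144:
  144.0.0.0/6 (144.0.0.0 - 147.255.255.255)
  146.0.0.0/11 (146.0.0.0 - 146.31.255.255)
  146.18.0.0/15 (146.18.0.0 - 146.19.255.255)
Most specific is 146.18.0.0/15.

146.18.0.0/15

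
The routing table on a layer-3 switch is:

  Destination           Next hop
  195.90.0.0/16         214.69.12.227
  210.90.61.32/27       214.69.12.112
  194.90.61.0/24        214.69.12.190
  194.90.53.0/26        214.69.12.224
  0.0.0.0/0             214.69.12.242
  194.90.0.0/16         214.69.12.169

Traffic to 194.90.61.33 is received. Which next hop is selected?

214.69.12.190

Routes whose prefix contains 194.90.61.33:
  0.0.0.0/0 (default, matches everything) -> 214.69.12.242
  194.90.0.0/16 (194.90.0.0 - 194.90.255.255) -> 214.69.12.169
  194.90.61.0/24 (194.90.61.0 - 194.90.61.255) -> 214.69.12.190
More-specific entries that do NOT match:
  210.90.61.32/27 (210.90.61.32 - 210.90.61.63) does not contain 194.90.61.33
  194.90.53.0/26 (194.90.53.0 - 194.90.53.63) does not contain 194.90.61.33
Longest matching prefix is /24 -> next hop 214.69.12.190.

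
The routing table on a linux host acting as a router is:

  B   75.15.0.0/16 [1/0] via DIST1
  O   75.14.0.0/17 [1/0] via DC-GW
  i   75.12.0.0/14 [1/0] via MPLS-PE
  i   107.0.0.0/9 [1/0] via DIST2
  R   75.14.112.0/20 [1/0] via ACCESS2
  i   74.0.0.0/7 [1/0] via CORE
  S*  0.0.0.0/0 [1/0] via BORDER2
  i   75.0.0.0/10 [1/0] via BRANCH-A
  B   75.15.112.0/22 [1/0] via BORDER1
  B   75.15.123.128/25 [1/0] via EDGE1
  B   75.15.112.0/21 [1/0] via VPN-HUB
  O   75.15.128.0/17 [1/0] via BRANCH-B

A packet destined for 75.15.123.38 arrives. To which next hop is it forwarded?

Routes whose prefix contains 75.15.123.38:
  0.0.0.0/0 (default, matches everything) -> BORDER2
  74.0.0.0/7 (74.0.0.0 - 75.255.255.255) -> CORE
  75.0.0.0/10 (75.0.0.0 - 75.63.255.255) -> BRANCH-A
  75.12.0.0/14 (75.12.0.0 - 75.15.255.255) -> MPLS-PE
  75.15.0.0/16 (75.15.0.0 - 75.15.255.255) -> DIST1
More-specific entries that do NOT match:
  75.15.123.128/25 (75.15.123.128 - 75.15.123.255) does not contain 75.15.123.38
  75.15.112.0/22 (75.15.112.0 - 75.15.115.255) does not contain 75.15.123.38
  75.15.112.0/21 (75.15.112.0 - 75.15.119.255) does not contain 75.15.123.38
  75.14.112.0/20 (75.14.112.0 - 75.14.127.255) does not contain 75.15.123.38
  75.14.0.0/17 (75.14.0.0 - 75.14.127.255) does not contain 75.15.123.38
  75.15.128.0/17 (75.15.128.0 - 75.15.255.255) does not contain 75.15.123.38
Longest matching prefix is /16 -> next hop DIST1.

DIST1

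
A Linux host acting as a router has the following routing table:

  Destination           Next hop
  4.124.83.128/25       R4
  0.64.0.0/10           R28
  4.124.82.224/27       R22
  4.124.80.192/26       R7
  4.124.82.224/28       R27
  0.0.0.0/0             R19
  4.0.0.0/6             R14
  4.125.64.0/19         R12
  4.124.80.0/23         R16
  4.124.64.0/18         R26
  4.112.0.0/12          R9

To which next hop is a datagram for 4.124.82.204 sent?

Routes whose prefix contains 4.124.82.204:
  0.0.0.0/0 (default, matches everything) -> R19
  4.0.0.0/6 (4.0.0.0 - 7.255.255.255) -> R14
  4.112.0.0/12 (4.112.0.0 - 4.127.255.255) -> R9
  4.124.64.0/18 (4.124.64.0 - 4.124.127.255) -> R26
More-specific entries that do NOT match:
  4.124.82.224/28 (4.124.82.224 - 4.124.82.239) does not contain 4.124.82.204
  4.124.82.224/27 (4.124.82.224 - 4.124.82.255) does not contain 4.124.82.204
  4.124.80.192/26 (4.124.80.192 - 4.124.80.255) does not contain 4.124.82.204
  4.124.83.128/25 (4.124.83.128 - 4.124.83.255) does not contain 4.124.82.204
  4.124.80.0/23 (4.124.80.0 - 4.124.81.255) does not contain 4.124.82.204
  4.125.64.0/19 (4.125.64.0 - 4.125.95.255) does not contain 4.124.82.204
Longest matching prefix is /18 -> next hop R26.

R26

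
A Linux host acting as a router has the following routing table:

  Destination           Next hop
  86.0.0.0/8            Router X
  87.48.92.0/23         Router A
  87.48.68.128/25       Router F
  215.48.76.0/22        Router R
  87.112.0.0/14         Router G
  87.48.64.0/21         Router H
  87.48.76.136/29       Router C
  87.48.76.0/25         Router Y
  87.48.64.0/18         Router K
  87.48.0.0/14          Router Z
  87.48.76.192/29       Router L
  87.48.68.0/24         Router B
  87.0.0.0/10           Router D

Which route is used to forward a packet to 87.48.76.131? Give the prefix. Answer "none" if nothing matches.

Entries matching 87.48.76.131:
  87.0.0.0/10 (87.0.0.0 - 87.63.255.255)
  87.48.0.0/14 (87.48.0.0 - 87.51.255.255)
  87.48.64.0/18 (87.48.64.0 - 87.48.127.255)
Most specific is 87.48.64.0/18.

87.48.64.0/18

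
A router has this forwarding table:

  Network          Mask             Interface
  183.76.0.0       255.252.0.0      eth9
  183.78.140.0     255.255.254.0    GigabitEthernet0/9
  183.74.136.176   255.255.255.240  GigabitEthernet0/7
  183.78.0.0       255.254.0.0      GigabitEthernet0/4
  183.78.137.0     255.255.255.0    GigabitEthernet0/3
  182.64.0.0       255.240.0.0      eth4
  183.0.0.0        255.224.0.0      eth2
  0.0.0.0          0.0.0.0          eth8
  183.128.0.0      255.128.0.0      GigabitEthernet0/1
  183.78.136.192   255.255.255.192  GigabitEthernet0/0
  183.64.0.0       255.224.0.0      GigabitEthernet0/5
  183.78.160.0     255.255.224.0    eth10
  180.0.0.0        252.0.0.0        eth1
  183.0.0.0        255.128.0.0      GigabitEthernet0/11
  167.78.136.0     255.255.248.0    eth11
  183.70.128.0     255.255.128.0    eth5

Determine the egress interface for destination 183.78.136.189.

Routes whose prefix contains 183.78.136.189:
  0.0.0.0/0 (default, matches everything) -> eth8
  180.0.0.0/6 (180.0.0.0 - 183.255.255.255) -> eth1
  183.0.0.0/9 (183.0.0.0 - 183.127.255.255) -> GigabitEthernet0/11
  183.64.0.0/11 (183.64.0.0 - 183.95.255.255) -> GigabitEthernet0/5
  183.76.0.0/14 (183.76.0.0 - 183.79.255.255) -> eth9
  183.78.0.0/15 (183.78.0.0 - 183.79.255.255) -> GigabitEthernet0/4
More-specific entries that do NOT match:
  183.74.136.176/28 (183.74.136.176 - 183.74.136.191) does not contain 183.78.136.189
  183.78.136.192/26 (183.78.136.192 - 183.78.136.255) does not contain 183.78.136.189
  183.78.137.0/24 (183.78.137.0 - 183.78.137.255) does not contain 183.78.136.189
  183.78.140.0/23 (183.78.140.0 - 183.78.141.255) does not contain 183.78.136.189
  167.78.136.0/21 (167.78.136.0 - 167.78.143.255) does not contain 183.78.136.189
  183.78.160.0/19 (183.78.160.0 - 183.78.191.255) does not contain 183.78.136.189
  183.70.128.0/17 (183.70.128.0 - 183.70.255.255) does not contain 183.78.136.189
Longest matching prefix is /15 -> interface GigabitEthernet0/4.

GigabitEthernet0/4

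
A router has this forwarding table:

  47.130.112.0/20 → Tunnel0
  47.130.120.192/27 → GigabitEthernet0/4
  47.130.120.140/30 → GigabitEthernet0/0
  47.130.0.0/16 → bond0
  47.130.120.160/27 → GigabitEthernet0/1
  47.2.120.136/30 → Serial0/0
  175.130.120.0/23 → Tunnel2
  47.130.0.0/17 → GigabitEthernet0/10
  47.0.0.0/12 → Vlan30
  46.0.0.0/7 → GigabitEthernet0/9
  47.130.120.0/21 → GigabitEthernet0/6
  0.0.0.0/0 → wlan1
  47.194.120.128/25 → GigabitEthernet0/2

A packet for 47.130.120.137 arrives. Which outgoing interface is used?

GigabitEthernet0/6

Routes whose prefix contains 47.130.120.137:
  0.0.0.0/0 (default, matches everything) -> wlan1
  46.0.0.0/7 (46.0.0.0 - 47.255.255.255) -> GigabitEthernet0/9
  47.130.0.0/16 (47.130.0.0 - 47.130.255.255) -> bond0
  47.130.0.0/17 (47.130.0.0 - 47.130.127.255) -> GigabitEthernet0/10
  47.130.112.0/20 (47.130.112.0 - 47.130.127.255) -> Tunnel0
  47.130.120.0/21 (47.130.120.0 - 47.130.127.255) -> GigabitEthernet0/6
More-specific entries that do NOT match:
  47.130.120.140/30 (47.130.120.140 - 47.130.120.143) does not contain 47.130.120.137
  47.2.120.136/30 (47.2.120.136 - 47.2.120.139) does not contain 47.130.120.137
  47.130.120.192/27 (47.130.120.192 - 47.130.120.223) does not contain 47.130.120.137
  47.130.120.160/27 (47.130.120.160 - 47.130.120.191) does not contain 47.130.120.137
  47.194.120.128/25 (47.194.120.128 - 47.194.120.255) does not contain 47.130.120.137
  175.130.120.0/23 (175.130.120.0 - 175.130.121.255) does not contain 47.130.120.137
Longest matching prefix is /21 -> interface GigabitEthernet0/6.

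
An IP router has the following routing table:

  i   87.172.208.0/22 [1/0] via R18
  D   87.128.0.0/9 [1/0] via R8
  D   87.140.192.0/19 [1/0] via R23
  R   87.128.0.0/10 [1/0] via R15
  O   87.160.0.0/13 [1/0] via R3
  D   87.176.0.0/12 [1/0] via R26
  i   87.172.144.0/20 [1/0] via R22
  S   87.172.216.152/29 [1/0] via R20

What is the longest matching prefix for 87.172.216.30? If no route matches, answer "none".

87.128.0.0/10

Entries matching 87.172.216.30:
  87.128.0.0/9 (87.128.0.0 - 87.255.255.255)
  87.128.0.0/10 (87.128.0.0 - 87.191.255.255)
Most specific is 87.128.0.0/10.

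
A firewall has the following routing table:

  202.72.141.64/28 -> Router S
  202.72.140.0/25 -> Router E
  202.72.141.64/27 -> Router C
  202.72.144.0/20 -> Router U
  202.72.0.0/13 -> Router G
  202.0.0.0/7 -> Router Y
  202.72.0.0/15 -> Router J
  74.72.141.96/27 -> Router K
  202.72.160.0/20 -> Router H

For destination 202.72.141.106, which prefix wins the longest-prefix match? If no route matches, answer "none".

202.72.0.0/15

Entries matching 202.72.141.106:
  202.0.0.0/7 (202.0.0.0 - 203.255.255.255)
  202.72.0.0/13 (202.72.0.0 - 202.79.255.255)
  202.72.0.0/15 (202.72.0.0 - 202.73.255.255)
Most specific is 202.72.0.0/15.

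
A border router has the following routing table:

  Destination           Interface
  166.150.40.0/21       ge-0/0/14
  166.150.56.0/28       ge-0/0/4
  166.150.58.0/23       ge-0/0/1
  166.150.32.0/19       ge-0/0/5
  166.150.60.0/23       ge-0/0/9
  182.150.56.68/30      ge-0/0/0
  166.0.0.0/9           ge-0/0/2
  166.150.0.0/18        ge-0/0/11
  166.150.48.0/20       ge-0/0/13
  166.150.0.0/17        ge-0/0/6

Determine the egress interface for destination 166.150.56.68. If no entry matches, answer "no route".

ge-0/0/13

Routes whose prefix contains 166.150.56.68:
  166.150.0.0/17 (166.150.0.0 - 166.150.127.255) -> ge-0/0/6
  166.150.0.0/18 (166.150.0.0 - 166.150.63.255) -> ge-0/0/11
  166.150.32.0/19 (166.150.32.0 - 166.150.63.255) -> ge-0/0/5
  166.150.48.0/20 (166.150.48.0 - 166.150.63.255) -> ge-0/0/13
More-specific entries that do NOT match:
  182.150.56.68/30 (182.150.56.68 - 182.150.56.71) does not contain 166.150.56.68
  166.150.56.0/28 (166.150.56.0 - 166.150.56.15) does not contain 166.150.56.68
  166.150.58.0/23 (166.150.58.0 - 166.150.59.255) does not contain 166.150.56.68
  166.150.60.0/23 (166.150.60.0 - 166.150.61.255) does not contain 166.150.56.68
  166.150.40.0/21 (166.150.40.0 - 166.150.47.255) does not contain 166.150.56.68
Longest matching prefix is /20 -> interface ge-0/0/13.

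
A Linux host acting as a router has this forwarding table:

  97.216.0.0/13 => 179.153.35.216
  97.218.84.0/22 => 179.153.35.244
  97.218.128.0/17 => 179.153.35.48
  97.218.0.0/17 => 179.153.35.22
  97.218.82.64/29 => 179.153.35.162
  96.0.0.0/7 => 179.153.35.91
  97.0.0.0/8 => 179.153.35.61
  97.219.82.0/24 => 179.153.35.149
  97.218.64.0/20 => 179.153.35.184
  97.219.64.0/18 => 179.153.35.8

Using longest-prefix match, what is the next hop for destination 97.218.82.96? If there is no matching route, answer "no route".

Routes whose prefix contains 97.218.82.96:
  96.0.0.0/7 (96.0.0.0 - 97.255.255.255) -> 179.153.35.91
  97.0.0.0/8 (97.0.0.0 - 97.255.255.255) -> 179.153.35.61
  97.216.0.0/13 (97.216.0.0 - 97.223.255.255) -> 179.153.35.216
  97.218.0.0/17 (97.218.0.0 - 97.218.127.255) -> 179.153.35.22
More-specific entries that do NOT match:
  97.218.82.64/29 (97.218.82.64 - 97.218.82.71) does not contain 97.218.82.96
  97.219.82.0/24 (97.219.82.0 - 97.219.82.255) does not contain 97.218.82.96
  97.218.84.0/22 (97.218.84.0 - 97.218.87.255) does not contain 97.218.82.96
  97.218.64.0/20 (97.218.64.0 - 97.218.79.255) does not contain 97.218.82.96
  97.219.64.0/18 (97.219.64.0 - 97.219.127.255) does not contain 97.218.82.96
Longest matching prefix is /17 -> next hop 179.153.35.22.

179.153.35.22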